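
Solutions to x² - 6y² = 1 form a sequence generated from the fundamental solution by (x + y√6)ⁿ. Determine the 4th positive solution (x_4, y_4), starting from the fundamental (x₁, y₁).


Step 1: Find the fundamental solution (x₁, y₁) of x² - 6y² = 1.
  Expand √6 as a continued fraction. a₀ = ⌊√6⌋ = 2; iterate m_{k+1} = d_k·a_k − m_k, d_{k+1} = (6 − m_{k+1}²)/d_k, a_{k+1} = ⌊(a₀ + m_{k+1})/d_{k+1}⌋ (starting m₀ = 0, d₀ = 1), with convergents p_k = a_k·p_{k-1} + p_{k-2}, q_k = a_k·q_{k-1} + q_{k-2} (p₋₁ = 1, q₋₁ = 0):
  k = 0: a₀ = 2; p₀/q₀ = 2/1; p₀² − 6·q₀² = 4 − 6 = -2.
  k = 1: m = 2, d = 2, a = ⌊(2 + 2)/2⌋ = 2; p/q = (2·2 + 1)/(2·1 + 0) = 5/2; p² − 6·q² = 25 − 24 = 1.
  The first convergent with p² − 6·q² = 1 gives the fundamental solution (x₁, y₁) = (5, 2).
Step 2: Apply the recurrence (x_{n+1}, y_{n+1}) = (x₁x_n + 6y₁y_n, x₁y_n + y₁x_n) repeatedly.
  From (x_1, y_1) = (5, 2): x_2 = 5·5 + 6·2·2 = 49; y_2 = 5·2 + 2·5 = 20.
  From (x_2, y_2) = (49, 20): x_3 = 5·49 + 6·2·20 = 485; y_3 = 5·20 + 2·49 = 198.
  From (x_3, y_3) = (485, 198): x_4 = 5·485 + 6·2·198 = 4801; y_4 = 5·198 + 2·485 = 1960.
Step 3: Verify x_4² - 6·y_4² = 23049601 - 23049600 = 1 (should be 1). ✓

(x_1, y_1) = (5, 2); (x_4, y_4) = (4801, 1960).


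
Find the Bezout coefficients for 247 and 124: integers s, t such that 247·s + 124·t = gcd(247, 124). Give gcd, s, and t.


Euclidean algorithm on (247, 124) — divide until remainder is 0:
  247 = 1 · 124 + 123
  124 = 1 · 123 + 1
  123 = 123 · 1 + 0
gcd(247, 124) = 1.
Track Bezout coefficients alongside the remainders: start with r₀ = 247 = a·1 + b·0 (s = 1, t = 0) and r₁ = 124 = a·0 + b·1 (s = 0, t = 1); each new remainder r_{k+1} = r_{k-1} − q_k·r_k inherits s_{k+1} = s_{k-1} − q_k·s_k, t_{k+1} = t_{k-1} − q_k·t_k, so r_k = a·s_k + b·t_k at every step:
  q = 1: r = 123, s = 1 − 1·0 = 1, t = 0 − 1·1 = -1  (check: 247·1 + 124·(-1) = 123)
  q = 1: r = 1, s = 0 − 1·1 = -1, t = 1 − 1·(-1) = 2  (check: 247·(-1) + 124·2 = 1)
The row with r = 1 (the gcd) gives the Bezout coefficients s = -1, t = 2.
Result: 247 · (-1) + 124 · (2) = 1.

gcd(247, 124) = 1; s = -1, t = 2 (check: 247·(-1) + 124·2 = 1).


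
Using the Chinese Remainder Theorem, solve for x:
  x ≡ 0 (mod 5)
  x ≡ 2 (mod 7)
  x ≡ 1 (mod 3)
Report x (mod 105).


Moduli 5, 7, 3 are pairwise coprime; by CRT there is a unique solution modulo M = 5 · 7 · 3 = 105.
Solve pairwise, accumulating the modulus:
  Start with x ≡ 0 (mod 5).
  Combine with x ≡ 2 (mod 7): since gcd(5, 7) = 1, we get a unique residue mod 35.
    Write x = 0 + 5·t and substitute into x ≡ 2 (mod 7): 5·t ≡ 2 − 0 = 2 (mod 7).
    The inverse of 5 mod 7 is 3 (since 5·3 = 15 = 2·7 + 1), so t ≡ 3·2 = 6 ≡ 6 (mod 7).
    Then x = 0 + 5·6 = 30, valid modulo lcm(5, 7) = 35: x ≡ 30 (mod 35).
  Combine with x ≡ 1 (mod 3): since gcd(35, 3) = 1, we get a unique residue mod 105.
    Write x = 30 + 35·t and substitute into x ≡ 1 (mod 3): 35·t ≡ 1 − 30 = -29 (mod 3).
    Reduce coefficients mod 3: 2·t ≡ 1 (mod 3).
    The inverse of 2 mod 3 is 2 (since 2·2 = 4 = 1·3 + 1), so t ≡ 2·1 = 2 ≡ 2 (mod 3).
    Then x = 30 + 35·2 = 100, valid modulo lcm(35, 3) = 105: x ≡ 100 (mod 105).
Verify: 100 mod 5 = 0 ✓, 100 mod 7 = 2 ✓, 100 mod 3 = 1 ✓.

x ≡ 100 (mod 105).


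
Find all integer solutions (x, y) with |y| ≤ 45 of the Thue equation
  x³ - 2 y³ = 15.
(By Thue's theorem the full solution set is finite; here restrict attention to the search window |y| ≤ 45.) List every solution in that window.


The equation is x³ - 2y³ = 15. For fixed y, x³ = 2·y³ + 15, so a solution requires the RHS to be a perfect cube.
Strategy: iterate y from -45 to 45, compute RHS = 2·y³ + 15, and check whether it is a (positive or negative) perfect cube.
Check small values of y:
  y = 0: RHS = 15 is not a perfect cube.
  y = 1: RHS = 17 is not a perfect cube.
  y = -1: RHS = 13 is not a perfect cube.
  y = 2: RHS = 31 is not a perfect cube.
  y = -2: RHS = -1 = (-1)³ ⇒ x = -1 works.
  y = 3: RHS = 69 is not a perfect cube.
  y = -3: RHS = -39 is not a perfect cube.
Continuing the search up to |y| = 45 finds no further solutions beyond those listed.
Collected solutions: (-1, -2).

Solutions (with |y| ≤ 45): (-1, -2).


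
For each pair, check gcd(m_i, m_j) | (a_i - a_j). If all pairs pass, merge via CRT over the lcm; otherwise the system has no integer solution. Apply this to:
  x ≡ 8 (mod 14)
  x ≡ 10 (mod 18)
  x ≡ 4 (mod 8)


Moduli 14, 18, 8 are not pairwise coprime, so CRT works modulo lcm(m_i) when all pairwise compatibility conditions hold.
Pairwise compatibility: gcd(m_i, m_j) must divide a_i - a_j for every pair.
Merge one congruence at a time:
  Start: x ≡ 8 (mod 14).
  Combine with x ≡ 10 (mod 18): gcd(14, 18) = 2; 10 - 8 = 2, which IS divisible by 2, so compatible.
    Write x = 8 + 14·t and substitute into x ≡ 10 (mod 18): 14·t ≡ 10 − 8 = 2 (mod 18).
    Divide the congruence (and modulus) by g = 2: 7·t ≡ 1 (mod 9).
    The inverse of 7 mod 9 is 4 (since 7·4 = 28 = 3·9 + 1), so t ≡ 4·1 = 4 ≡ 4 (mod 9).
    Then x = 8 + 14·4 = 64, valid modulo lcm(14, 18) = 126: x ≡ 64 (mod 126).
  Combine with x ≡ 4 (mod 8): gcd(126, 8) = 2; 4 - 64 = -60, which IS divisible by 2, so compatible.
    Write x = 64 + 126·t and substitute into x ≡ 4 (mod 8): 126·t ≡ 4 − 64 = -60 (mod 8).
    Divide the congruence (and modulus) by g = 2: 63·t ≡ -30 (mod 4).
    Reduce coefficients mod 4: 3·t ≡ 2 (mod 4).
    The inverse of 3 mod 4 is 3 (since 3·3 = 9 = 2·4 + 1), so t ≡ 3·2 = 6 ≡ 2 (mod 4).
    Then x = 64 + 126·2 = 316, valid modulo lcm(126, 8) = 504: x ≡ 316 (mod 504).
Verify: 316 mod 14 = 8, 316 mod 18 = 10, 316 mod 8 = 4.

x ≡ 316 (mod 504).


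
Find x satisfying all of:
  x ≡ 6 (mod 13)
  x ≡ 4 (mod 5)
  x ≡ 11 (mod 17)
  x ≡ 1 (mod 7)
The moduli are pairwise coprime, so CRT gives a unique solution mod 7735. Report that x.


Product of moduli M = 13 · 5 · 17 · 7 = 7735.
Merge one congruence at a time:
  Start: x ≡ 6 (mod 13).
  Combine with x ≡ 4 (mod 5); new modulus lcm = 65.
    Write x = 6 + 13·t and substitute into x ≡ 4 (mod 5): 13·t ≡ 4 − 6 = -2 (mod 5).
    Reduce coefficients mod 5: 3·t ≡ 3 (mod 5).
    The inverse of 3 mod 5 is 2 (since 3·2 = 6 = 1·5 + 1), so t ≡ 2·3 = 6 ≡ 1 (mod 5).
    Then x = 6 + 13·1 = 19, valid modulo lcm(13, 5) = 65: x ≡ 19 (mod 65).
  Combine with x ≡ 11 (mod 17); new modulus lcm = 1105.
    Write x = 19 + 65·t and substitute into x ≡ 11 (mod 17): 65·t ≡ 11 − 19 = -8 (mod 17).
    Reduce coefficients mod 17: 14·t ≡ 9 (mod 17).
    The inverse of 14 mod 17 is 11 (since 14·11 = 154 = 9·17 + 1), so t ≡ 11·9 = 99 ≡ 14 (mod 17).
    Then x = 19 + 65·14 = 929, valid modulo lcm(65, 17) = 1105: x ≡ 929 (mod 1105).
  Combine with x ≡ 1 (mod 7); new modulus lcm = 7735.
    Write x = 929 + 1105·t and substitute into x ≡ 1 (mod 7): 1105·t ≡ 1 − 929 = -928 (mod 7).
    Reduce coefficients mod 7: 6·t ≡ 3 (mod 7).
    The inverse of 6 mod 7 is 6 (since 6·6 = 36 = 5·7 + 1), so t ≡ 6·3 = 18 ≡ 4 (mod 7).
    Then x = 929 + 1105·4 = 5349, valid modulo lcm(1105, 7) = 7735: x ≡ 5349 (mod 7735).
Verify against each original: 5349 mod 13 = 6, 5349 mod 5 = 4, 5349 mod 17 = 11, 5349 mod 7 = 1.

x ≡ 5349 (mod 7735).


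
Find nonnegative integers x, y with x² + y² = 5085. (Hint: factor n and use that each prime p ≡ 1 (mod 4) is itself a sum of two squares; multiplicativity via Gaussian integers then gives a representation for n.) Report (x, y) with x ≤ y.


Step 1: Factor n = 5085 = 3^2 · 5 · 113.
Step 2: Check the mod-4 condition on each prime factor: 3 ≡ 3 (mod 4), exponent 2 (must be even); 5 ≡ 1 (mod 4), exponent 1; 113 ≡ 1 (mod 4), exponent 1.
All primes ≡ 3 (mod 4) appear to even exponent (or don't appear), so by the two-squares theorem n IS expressible as a sum of two squares.
Step 3: Build a representation. Group n = k² · m with k = 3 and m = 5 · 113 = 565 (a product of primes ≡ 1 (mod 4)); a representation of m scales to one of n via (k·x)² + (k·y)² = k²(x² + y²). Each prime p ≡ 1 (mod 4) is itself a sum of two squares; find a² by testing p − a² for a perfect square:
  5: 5 − 1² = 4 = 2² ⇒ 5 = 1² + 2².
  113: 113 − 1² = 112, 113 − 2² = 109, 113 − 3² = 104, 113 − 4² = 97, 113 − 5² = 88, 113 − 6² = 77, 113 − 7² = 64 = 8² ⇒ 113 = 7² + 8².
  Combine using the Brahmagupta–Fibonacci identity (a² + b²)(c² + d²) = (ac − bd)² + (ad + bc)² = (ac + bd)² + (ad − bc)²:
  5 · 113 = 565: from (1² + 2²)(7² + 8²), take (1·7 − 2·8, 1·8 + 2·7) = (7 − 16, 8 + 14) = (-9, 22); dropping signs (only squares matter) gives (9, 22); check 9² + 22² = 81 + 484 = 565 ✓.
  Scale by k = 3: (3·9, 3·22) = (27, 66).
Step 4: Order so x ≤ y and verify: 27² + 66² = 729 + 4356 = 5085 = n. ✓

n = 5085 = 27² + 66² (one valid representation with x ≤ y).


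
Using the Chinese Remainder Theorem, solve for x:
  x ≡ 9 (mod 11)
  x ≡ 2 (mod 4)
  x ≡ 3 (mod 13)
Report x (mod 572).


Moduli 11, 4, 13 are pairwise coprime; by CRT there is a unique solution modulo M = 11 · 4 · 13 = 572.
Solve pairwise, accumulating the modulus:
  Start with x ≡ 9 (mod 11).
  Combine with x ≡ 2 (mod 4): since gcd(11, 4) = 1, we get a unique residue mod 44.
    Write x = 9 + 11·t and substitute into x ≡ 2 (mod 4): 11·t ≡ 2 − 9 = -7 (mod 4).
    Reduce coefficients mod 4: 3·t ≡ 1 (mod 4).
    The inverse of 3 mod 4 is 3 (since 3·3 = 9 = 2·4 + 1), so t ≡ 3·1 = 3 ≡ 3 (mod 4).
    Then x = 9 + 11·3 = 42, valid modulo lcm(11, 4) = 44: x ≡ 42 (mod 44).
  Combine with x ≡ 3 (mod 13): since gcd(44, 13) = 1, we get a unique residue mod 572.
    Write x = 42 + 44·t and substitute into x ≡ 3 (mod 13): 44·t ≡ 3 − 42 = -39 (mod 13).
    Reduce coefficients mod 13: 5·t ≡ 0 (mod 13).
    The inverse of 5 mod 13 is 8 (since 5·8 = 40 = 3·13 + 1), so t ≡ 8·0 = 0 ≡ 0 (mod 13).
    Then x = 42 + 44·0 = 42, valid modulo lcm(44, 13) = 572: x ≡ 42 (mod 572).
Verify: 42 mod 11 = 9 ✓, 42 mod 4 = 2 ✓, 42 mod 13 = 3 ✓.

x ≡ 42 (mod 572).


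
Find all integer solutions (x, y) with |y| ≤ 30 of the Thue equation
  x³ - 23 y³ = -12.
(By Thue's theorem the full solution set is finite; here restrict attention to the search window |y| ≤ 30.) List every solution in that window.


The equation is x³ - 23y³ = -12. For fixed y, x³ = 23·y³ − 12, so a solution requires the RHS to be a perfect cube.
Strategy: iterate y from -30 to 30, compute RHS = 23·y³ − 12, and check whether it is a (positive or negative) perfect cube.
Check small values of y:
  y = 0: RHS = -12 is not a perfect cube.
  y = 1: RHS = 11 is not a perfect cube.
  y = -1: RHS = -35 is not a perfect cube.
  y = 2: RHS = 172 is not a perfect cube.
  y = -2: RHS = -196 is not a perfect cube.
  y = 3: RHS = 609 is not a perfect cube.
  y = -3: RHS = -633 is not a perfect cube.
Continuing the search up to |y| = 30 finds no solutions either.
No (x, y) in the scanned range satisfies the equation.

No integer solutions with |y| ≤ 30.


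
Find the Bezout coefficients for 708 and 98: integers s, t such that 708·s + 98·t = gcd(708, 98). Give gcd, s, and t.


Euclidean algorithm on (708, 98) — divide until remainder is 0:
  708 = 7 · 98 + 22
  98 = 4 · 22 + 10
  22 = 2 · 10 + 2
  10 = 5 · 2 + 0
gcd(708, 98) = 2.
Track Bezout coefficients alongside the remainders: start with r₀ = 708 = a·1 + b·0 (s = 1, t = 0) and r₁ = 98 = a·0 + b·1 (s = 0, t = 1); each new remainder r_{k+1} = r_{k-1} − q_k·r_k inherits s_{k+1} = s_{k-1} − q_k·s_k, t_{k+1} = t_{k-1} − q_k·t_k, so r_k = a·s_k + b·t_k at every step:
  q = 7: r = 22, s = 1 − 7·0 = 1, t = 0 − 7·1 = -7  (check: 708·1 + 98·(-7) = 22)
  q = 4: r = 10, s = 0 − 4·1 = -4, t = 1 − 4·(-7) = 29  (check: 708·(-4) + 98·29 = 10)
  q = 2: r = 2, s = 1 − 2·(-4) = 9, t = -7 − 2·29 = -65  (check: 708·9 + 98·(-65) = 2)
The row with r = 2 (the gcd) gives the Bezout coefficients s = 9, t = -65.
Result: 708 · (9) + 98 · (-65) = 2.

gcd(708, 98) = 2; s = 9, t = -65 (check: 708·9 + 98·(-65) = 2).


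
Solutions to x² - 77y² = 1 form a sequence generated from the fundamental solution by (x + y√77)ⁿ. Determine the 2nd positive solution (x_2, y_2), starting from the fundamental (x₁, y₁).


Step 1: Find the fundamental solution (x₁, y₁) of x² - 77y² = 1.
  Expand √77 as a continued fraction. a₀ = ⌊√77⌋ = 8; iterate m_{k+1} = d_k·a_k − m_k, d_{k+1} = (77 − m_{k+1}²)/d_k, a_{k+1} = ⌊(a₀ + m_{k+1})/d_{k+1}⌋ (starting m₀ = 0, d₀ = 1), with convergents p_k = a_k·p_{k-1} + p_{k-2}, q_k = a_k·q_{k-1} + q_{k-2} (p₋₁ = 1, q₋₁ = 0):
  k = 0: a₀ = 8; p₀/q₀ = 8/1; p₀² − 77·q₀² = 64 − 77 = -13.
  k = 1: m = 8, d = 13, a = ⌊(8 + 8)/13⌋ = 1; p/q = (1·8 + 1)/(1·1 + 0) = 9/1; p² − 77·q² = 81 − 77 = 4.
  k = 2: m = 5, d = 4, a = ⌊(8 + 5)/4⌋ = 3; p/q = (3·9 + 8)/(3·1 + 1) = 35/4; p² − 77·q² = 1225 − 1232 = -7.
  k = 3: m = 7, d = 7, a = ⌊(8 + 7)/7⌋ = 2; p/q = (2·35 + 9)/(2·4 + 1) = 79/9; p² − 77·q² = 6241 − 6237 = 4.
  k = 4: m = 7, d = 4, a = ⌊(8 + 7)/4⌋ = 3; p/q = (3·79 + 35)/(3·9 + 4) = 272/31; p² − 77·q² = 73984 − 73997 = -13.
  k = 5: m = 5, d = 13, a = ⌊(8 + 5)/13⌋ = 1; p/q = (1·272 + 79)/(1·31 + 9) = 351/40; p² − 77·q² = 123201 − 123200 = 1.
  The first convergent with p² − 77·q² = 1 gives the fundamental solution (x₁, y₁) = (351, 40).
Step 2: Apply the recurrence (x_{n+1}, y_{n+1}) = (x₁x_n + 77y₁y_n, x₁y_n + y₁x_n) repeatedly.
  From (x_1, y_1) = (351, 40): x_2 = 351·351 + 77·40·40 = 246401; y_2 = 351·40 + 40·351 = 28080.
Step 3: Verify x_2² - 77·y_2² = 60713452801 - 60713452800 = 1 (should be 1). ✓

(x_1, y_1) = (351, 40); (x_2, y_2) = (246401, 28080).


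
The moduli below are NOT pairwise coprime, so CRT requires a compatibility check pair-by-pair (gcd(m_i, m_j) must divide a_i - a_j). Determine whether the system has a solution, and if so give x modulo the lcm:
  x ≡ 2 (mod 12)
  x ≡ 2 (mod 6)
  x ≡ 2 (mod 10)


Moduli 12, 6, 10 are not pairwise coprime, so CRT works modulo lcm(m_i) when all pairwise compatibility conditions hold.
Pairwise compatibility: gcd(m_i, m_j) must divide a_i - a_j for every pair.
Merge one congruence at a time:
  Start: x ≡ 2 (mod 12).
  Combine with x ≡ 2 (mod 6): gcd(12, 6) = 6; 2 - 2 = 0, which IS divisible by 6, so compatible.
    Write x = 2 + 12·t and substitute into x ≡ 2 (mod 6): 12·t ≡ 2 − 2 = 0 (mod 6).
    Divide the congruence (and modulus) by g = 6: 2·t ≡ 0 (mod 1).
    Modulo 1 every t works; take t = 0.
    Then x = 2 + 12·0 = 2, valid modulo lcm(12, 6) = 12: x ≡ 2 (mod 12).
  Combine with x ≡ 2 (mod 10): gcd(12, 10) = 2; 2 - 2 = 0, which IS divisible by 2, so compatible.
    Write x = 2 + 12·t and substitute into x ≡ 2 (mod 10): 12·t ≡ 2 − 2 = 0 (mod 10).
    Divide the congruence (and modulus) by g = 2: 6·t ≡ 0 (mod 5).
    Reduce coefficients mod 5: 1·t ≡ 0 (mod 5).
    So t ≡ 0 (mod 5).
    Then x = 2 + 12·0 = 2, valid modulo lcm(12, 10) = 60: x ≡ 2 (mod 60).
Verify: 2 mod 12 = 2, 2 mod 6 = 2, 2 mod 10 = 2.

x ≡ 2 (mod 60).


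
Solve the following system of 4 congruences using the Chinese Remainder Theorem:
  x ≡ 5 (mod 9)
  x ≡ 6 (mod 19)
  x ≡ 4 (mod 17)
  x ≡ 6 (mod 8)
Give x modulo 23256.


Product of moduli M = 9 · 19 · 17 · 8 = 23256.
Merge one congruence at a time:
  Start: x ≡ 5 (mod 9).
  Combine with x ≡ 6 (mod 19); new modulus lcm = 171.
    Write x = 5 + 9·t and substitute into x ≡ 6 (mod 19): 9·t ≡ 6 − 5 = 1 (mod 19).
    The inverse of 9 mod 19 is 17 (since 9·17 = 153 = 8·19 + 1), so t ≡ 17·1 = 17 ≡ 17 (mod 19).
    Then x = 5 + 9·17 = 158, valid modulo lcm(9, 19) = 171: x ≡ 158 (mod 171).
  Combine with x ≡ 4 (mod 17); new modulus lcm = 2907.
    Write x = 158 + 171·t and substitute into x ≡ 4 (mod 17): 171·t ≡ 4 − 158 = -154 (mod 17).
    Reduce coefficients mod 17: 1·t ≡ 16 (mod 17).
    So t ≡ 16 (mod 17).
    Then x = 158 + 171·16 = 2894, valid modulo lcm(171, 17) = 2907: x ≡ 2894 (mod 2907).
  Combine with x ≡ 6 (mod 8); new modulus lcm = 23256.
    Write x = 2894 + 2907·t and substitute into x ≡ 6 (mod 8): 2907·t ≡ 6 − 2894 = -2888 (mod 8).
    Reduce coefficients mod 8: 3·t ≡ 0 (mod 8).
    The inverse of 3 mod 8 is 3 (since 3·3 = 9 = 1·8 + 1), so t ≡ 3·0 = 0 ≡ 0 (mod 8).
    Then x = 2894 + 2907·0 = 2894, valid modulo lcm(2907, 8) = 23256: x ≡ 2894 (mod 23256).
Verify against each original: 2894 mod 9 = 5, 2894 mod 19 = 6, 2894 mod 17 = 4, 2894 mod 8 = 6.

x ≡ 2894 (mod 23256).


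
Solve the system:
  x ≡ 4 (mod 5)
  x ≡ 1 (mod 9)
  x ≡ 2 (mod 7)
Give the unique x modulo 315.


Moduli 5, 9, 7 are pairwise coprime; by CRT there is a unique solution modulo M = 5 · 9 · 7 = 315.
Solve pairwise, accumulating the modulus:
  Start with x ≡ 4 (mod 5).
  Combine with x ≡ 1 (mod 9): since gcd(5, 9) = 1, we get a unique residue mod 45.
    Write x = 4 + 5·t and substitute into x ≡ 1 (mod 9): 5·t ≡ 1 − 4 = -3 (mod 9).
    Reduce coefficients mod 9: 5·t ≡ 6 (mod 9).
    The inverse of 5 mod 9 is 2 (since 5·2 = 10 = 1·9 + 1), so t ≡ 2·6 = 12 ≡ 3 (mod 9).
    Then x = 4 + 5·3 = 19, valid modulo lcm(5, 9) = 45: x ≡ 19 (mod 45).
  Combine with x ≡ 2 (mod 7): since gcd(45, 7) = 1, we get a unique residue mod 315.
    Write x = 19 + 45·t and substitute into x ≡ 2 (mod 7): 45·t ≡ 2 − 19 = -17 (mod 7).
    Reduce coefficients mod 7: 3·t ≡ 4 (mod 7).
    The inverse of 3 mod 7 is 5 (since 3·5 = 15 = 2·7 + 1), so t ≡ 5·4 = 20 ≡ 6 (mod 7).
    Then x = 19 + 45·6 = 289, valid modulo lcm(45, 7) = 315: x ≡ 289 (mod 315).
Verify: 289 mod 5 = 4 ✓, 289 mod 9 = 1 ✓, 289 mod 7 = 2 ✓.

x ≡ 289 (mod 315).


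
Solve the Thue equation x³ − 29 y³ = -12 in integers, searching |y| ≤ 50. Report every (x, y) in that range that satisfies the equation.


The equation is x³ - 29y³ = -12. For fixed y, x³ = 29·y³ − 12, so a solution requires the RHS to be a perfect cube.
Strategy: iterate y from -50 to 50, compute RHS = 29·y³ − 12, and check whether it is a (positive or negative) perfect cube.
Check small values of y:
  y = 0: RHS = -12 is not a perfect cube.
  y = 1: RHS = 17 is not a perfect cube.
  y = -1: RHS = -41 is not a perfect cube.
  y = 2: RHS = 220 is not a perfect cube.
  y = -2: RHS = -244 is not a perfect cube.
  y = 3: RHS = 771 is not a perfect cube.
  y = -3: RHS = -795 is not a perfect cube.
Continuing the search up to |y| = 50 finds no solutions either.
No (x, y) in the scanned range satisfies the equation.

No integer solutions with |y| ≤ 50.


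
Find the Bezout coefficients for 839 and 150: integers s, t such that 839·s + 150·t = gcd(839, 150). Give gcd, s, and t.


Euclidean algorithm on (839, 150) — divide until remainder is 0:
  839 = 5 · 150 + 89
  150 = 1 · 89 + 61
  89 = 1 · 61 + 28
  61 = 2 · 28 + 5
  28 = 5 · 5 + 3
  5 = 1 · 3 + 2
  3 = 1 · 2 + 1
  2 = 2 · 1 + 0
gcd(839, 150) = 1.
Track Bezout coefficients alongside the remainders: start with r₀ = 839 = a·1 + b·0 (s = 1, t = 0) and r₁ = 150 = a·0 + b·1 (s = 0, t = 1); each new remainder r_{k+1} = r_{k-1} − q_k·r_k inherits s_{k+1} = s_{k-1} − q_k·s_k, t_{k+1} = t_{k-1} − q_k·t_k, so r_k = a·s_k + b·t_k at every step:
  q = 5: r = 89, s = 1 − 5·0 = 1, t = 0 − 5·1 = -5  (check: 839·1 + 150·(-5) = 89)
  q = 1: r = 61, s = 0 − 1·1 = -1, t = 1 − 1·(-5) = 6  (check: 839·(-1) + 150·6 = 61)
  q = 1: r = 28, s = 1 − 1·(-1) = 2, t = -5 − 1·6 = -11  (check: 839·2 + 150·(-11) = 28)
  q = 2: r = 5, s = -1 − 2·2 = -5, t = 6 − 2·(-11) = 28  (check: 839·(-5) + 150·28 = 5)
  q = 5: r = 3, s = 2 − 5·(-5) = 27, t = -11 − 5·28 = -151  (check: 839·27 + 150·(-151) = 3)
  q = 1: r = 2, s = -5 − 1·27 = -32, t = 28 − 1·(-151) = 179  (check: 839·(-32) + 150·179 = 2)
  q = 1: r = 1, s = 27 − 1·(-32) = 59, t = -151 − 1·179 = -330  (check: 839·59 + 150·(-330) = 1)
The row with r = 1 (the gcd) gives the Bezout coefficients s = 59, t = -330.
Result: 839 · (59) + 150 · (-330) = 1.

gcd(839, 150) = 1; s = 59, t = -330 (check: 839·59 + 150·(-330) = 1).


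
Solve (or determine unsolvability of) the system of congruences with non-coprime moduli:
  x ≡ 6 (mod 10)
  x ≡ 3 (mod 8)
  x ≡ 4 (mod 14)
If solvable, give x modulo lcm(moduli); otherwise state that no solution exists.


Moduli 10, 8, 14 are not pairwise coprime, so CRT works modulo lcm(m_i) when all pairwise compatibility conditions hold.
Pairwise compatibility: gcd(m_i, m_j) must divide a_i - a_j for every pair.
Merge one congruence at a time:
  Start: x ≡ 6 (mod 10).
  Combine with x ≡ 3 (mod 8): gcd(10, 8) = 2, and 3 - 6 = -3 is NOT divisible by 2.
    ⇒ system is inconsistent (no integer solution).

No solution (the system is inconsistent).


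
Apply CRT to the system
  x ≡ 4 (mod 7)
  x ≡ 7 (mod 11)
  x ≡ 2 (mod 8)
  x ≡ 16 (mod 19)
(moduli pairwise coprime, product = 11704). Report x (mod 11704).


Product of moduli M = 7 · 11 · 8 · 19 = 11704.
Merge one congruence at a time:
  Start: x ≡ 4 (mod 7).
  Combine with x ≡ 7 (mod 11); new modulus lcm = 77.
    Write x = 4 + 7·t and substitute into x ≡ 7 (mod 11): 7·t ≡ 7 − 4 = 3 (mod 11).
    The inverse of 7 mod 11 is 8 (since 7·8 = 56 = 5·11 + 1), so t ≡ 8·3 = 24 ≡ 2 (mod 11).
    Then x = 4 + 7·2 = 18, valid modulo lcm(7, 11) = 77: x ≡ 18 (mod 77).
  Combine with x ≡ 2 (mod 8); new modulus lcm = 616.
    Write x = 18 + 77·t and substitute into x ≡ 2 (mod 8): 77·t ≡ 2 − 18 = -16 (mod 8).
    Reduce coefficients mod 8: 5·t ≡ 0 (mod 8).
    The inverse of 5 mod 8 is 5 (since 5·5 = 25 = 3·8 + 1), so t ≡ 5·0 = 0 ≡ 0 (mod 8).
    Then x = 18 + 77·0 = 18, valid modulo lcm(77, 8) = 616: x ≡ 18 (mod 616).
  Combine with x ≡ 16 (mod 19); new modulus lcm = 11704.
    Write x = 18 + 616·t and substitute into x ≡ 16 (mod 19): 616·t ≡ 16 − 18 = -2 (mod 19).
    Reduce coefficients mod 19: 8·t ≡ 17 (mod 19).
    The inverse of 8 mod 19 is 12 (since 8·12 = 96 = 5·19 + 1), so t ≡ 12·17 = 204 ≡ 14 (mod 19).
    Then x = 18 + 616·14 = 8642, valid modulo lcm(616, 19) = 11704: x ≡ 8642 (mod 11704).
Verify against each original: 8642 mod 7 = 4, 8642 mod 11 = 7, 8642 mod 8 = 2, 8642 mod 19 = 16.

x ≡ 8642 (mod 11704).


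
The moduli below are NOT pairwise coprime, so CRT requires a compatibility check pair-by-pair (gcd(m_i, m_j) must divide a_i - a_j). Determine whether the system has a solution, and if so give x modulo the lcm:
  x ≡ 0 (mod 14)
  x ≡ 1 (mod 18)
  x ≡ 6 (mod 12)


Moduli 14, 18, 12 are not pairwise coprime, so CRT works modulo lcm(m_i) when all pairwise compatibility conditions hold.
Pairwise compatibility: gcd(m_i, m_j) must divide a_i - a_j for every pair.
Merge one congruence at a time:
  Start: x ≡ 0 (mod 14).
  Combine with x ≡ 1 (mod 18): gcd(14, 18) = 2, and 1 - 0 = 1 is NOT divisible by 2.
    ⇒ system is inconsistent (no integer solution).

No solution (the system is inconsistent).


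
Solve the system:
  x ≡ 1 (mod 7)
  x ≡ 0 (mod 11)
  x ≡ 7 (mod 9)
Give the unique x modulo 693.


Moduli 7, 11, 9 are pairwise coprime; by CRT there is a unique solution modulo M = 7 · 11 · 9 = 693.
Solve pairwise, accumulating the modulus:
  Start with x ≡ 1 (mod 7).
  Combine with x ≡ 0 (mod 11): since gcd(7, 11) = 1, we get a unique residue mod 77.
    Write x = 1 + 7·t and substitute into x ≡ 0 (mod 11): 7·t ≡ 0 − 1 = -1 (mod 11).
    Reduce coefficients mod 11: 7·t ≡ 10 (mod 11).
    The inverse of 7 mod 11 is 8 (since 7·8 = 56 = 5·11 + 1), so t ≡ 8·10 = 80 ≡ 3 (mod 11).
    Then x = 1 + 7·3 = 22, valid modulo lcm(7, 11) = 77: x ≡ 22 (mod 77).
  Combine with x ≡ 7 (mod 9): since gcd(77, 9) = 1, we get a unique residue mod 693.
    Write x = 22 + 77·t and substitute into x ≡ 7 (mod 9): 77·t ≡ 7 − 22 = -15 (mod 9).
    Reduce coefficients mod 9: 5·t ≡ 3 (mod 9).
    The inverse of 5 mod 9 is 2 (since 5·2 = 10 = 1·9 + 1), so t ≡ 2·3 = 6 ≡ 6 (mod 9).
    Then x = 22 + 77·6 = 484, valid modulo lcm(77, 9) = 693: x ≡ 484 (mod 693).
Verify: 484 mod 7 = 1 ✓, 484 mod 11 = 0 ✓, 484 mod 9 = 7 ✓.

x ≡ 484 (mod 693).


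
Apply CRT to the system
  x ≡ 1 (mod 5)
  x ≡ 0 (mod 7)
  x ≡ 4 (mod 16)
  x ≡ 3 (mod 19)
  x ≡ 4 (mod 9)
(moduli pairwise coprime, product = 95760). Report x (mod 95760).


Product of moduli M = 5 · 7 · 16 · 19 · 9 = 95760.
Merge one congruence at a time:
  Start: x ≡ 1 (mod 5).
  Combine with x ≡ 0 (mod 7); new modulus lcm = 35.
    Write x = 1 + 5·t and substitute into x ≡ 0 (mod 7): 5·t ≡ 0 − 1 = -1 (mod 7).
    Reduce coefficients mod 7: 5·t ≡ 6 (mod 7).
    The inverse of 5 mod 7 is 3 (since 5·3 = 15 = 2·7 + 1), so t ≡ 3·6 = 18 ≡ 4 (mod 7).
    Then x = 1 + 5·4 = 21, valid modulo lcm(5, 7) = 35: x ≡ 21 (mod 35).
  Combine with x ≡ 4 (mod 16); new modulus lcm = 560.
    Write x = 21 + 35·t and substitute into x ≡ 4 (mod 16): 35·t ≡ 4 − 21 = -17 (mod 16).
    Reduce coefficients mod 16: 3·t ≡ 15 (mod 16).
    The inverse of 3 mod 16 is 11 (since 3·11 = 33 = 2·16 + 1), so t ≡ 11·15 = 165 ≡ 5 (mod 16).
    Then x = 21 + 35·5 = 196, valid modulo lcm(35, 16) = 560: x ≡ 196 (mod 560).
  Combine with x ≡ 3 (mod 19); new modulus lcm = 10640.
    Write x = 196 + 560·t and substitute into x ≡ 3 (mod 19): 560·t ≡ 3 − 196 = -193 (mod 19).
    Reduce coefficients mod 19: 9·t ≡ 16 (mod 19).
    The inverse of 9 mod 19 is 17 (since 9·17 = 153 = 8·19 + 1), so t ≡ 17·16 = 272 ≡ 6 (mod 19).
    Then x = 196 + 560·6 = 3556, valid modulo lcm(560, 19) = 10640: x ≡ 3556 (mod 10640).
  Combine with x ≡ 4 (mod 9); new modulus lcm = 95760.
    Write x = 3556 + 10640·t and substitute into x ≡ 4 (mod 9): 10640·t ≡ 4 − 3556 = -3552 (mod 9).
    Reduce coefficients mod 9: 2·t ≡ 3 (mod 9).
    The inverse of 2 mod 9 is 5 (since 2·5 = 10 = 1·9 + 1), so t ≡ 5·3 = 15 ≡ 6 (mod 9).
    Then x = 3556 + 10640·6 = 67396, valid modulo lcm(10640, 9) = 95760: x ≡ 67396 (mod 95760).
Verify against each original: 67396 mod 5 = 1, 67396 mod 7 = 0, 67396 mod 16 = 4, 67396 mod 19 = 3, 67396 mod 9 = 4.

x ≡ 67396 (mod 95760).


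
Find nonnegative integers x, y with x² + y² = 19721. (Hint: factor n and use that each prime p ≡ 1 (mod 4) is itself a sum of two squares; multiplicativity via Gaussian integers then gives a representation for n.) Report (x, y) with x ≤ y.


Step 1: Factor n = 19721 = 13 · 37 · 41.
Step 2: Check the mod-4 condition on each prime factor: 13 ≡ 1 (mod 4), exponent 1; 37 ≡ 1 (mod 4), exponent 1; 41 ≡ 1 (mod 4), exponent 1.
All primes ≡ 3 (mod 4) appear to even exponent (or don't appear), so by the two-squares theorem n IS expressible as a sum of two squares.
Step 3: Build a representation. Here n = 13 · 37 · 41 is a product of primes ≡ 1 (mod 4). Each prime p ≡ 1 (mod 4) is itself a sum of two squares; find a² by testing p − a² for a perfect square:
  13: 13 − 1² = 12, 13 − 2² = 9 = 3² ⇒ 13 = 2² + 3².
  37: 37 − 1² = 36 = 6² ⇒ 37 = 1² + 6².
  41: 41 − 1² = 40, 41 − 2² = 37, 41 − 3² = 32, 41 − 4² = 25 = 5² ⇒ 41 = 4² + 5².
  Combine using the Brahmagupta–Fibonacci identity (a² + b²)(c² + d²) = (ac − bd)² + (ad + bc)² = (ac + bd)² + (ad − bc)²:
  13 · 37 = 481: from (2² + 3²)(1² + 6²), take (2·1 − 3·6, 2·6 + 3·1) = (2 − 18, 12 + 3) = (-16, 15); dropping signs (only squares matter) gives (16, 15); check 16² + 15² = 256 + 225 = 481 ✓.
  481 · 41 = 19721: from (16² + 15²)(4² + 5²), take (16·4 − 15·5, 16·5 + 15·4) = (64 − 75, 80 + 60) = (-11, 140); dropping signs (only squares matter) gives (11, 140); check 11² + 140² = 121 + 19600 = 19721 ✓.
Step 4: Order so x ≤ y and verify: 11² + 140² = 121 + 19600 = 19721 = n. ✓

n = 19721 = 11² + 140² (one valid representation with x ≤ y).


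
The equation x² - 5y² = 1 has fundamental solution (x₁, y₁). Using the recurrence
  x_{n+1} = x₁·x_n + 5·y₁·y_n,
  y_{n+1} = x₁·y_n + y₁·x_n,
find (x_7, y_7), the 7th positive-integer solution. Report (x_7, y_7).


Step 1: Find the fundamental solution (x₁, y₁) of x² - 5y² = 1.
  Expand √5 as a continued fraction. a₀ = ⌊√5⌋ = 2; iterate m_{k+1} = d_k·a_k − m_k, d_{k+1} = (5 − m_{k+1}²)/d_k, a_{k+1} = ⌊(a₀ + m_{k+1})/d_{k+1}⌋ (starting m₀ = 0, d₀ = 1), with convergents p_k = a_k·p_{k-1} + p_{k-2}, q_k = a_k·q_{k-1} + q_{k-2} (p₋₁ = 1, q₋₁ = 0):
  k = 0: a₀ = 2; p₀/q₀ = 2/1; p₀² − 5·q₀² = 4 − 5 = -1.
  k = 1: m = 2, d = 1, a = ⌊(2 + 2)/1⌋ = 4; p/q = (4·2 + 1)/(4·1 + 0) = 9/4; p² − 5·q² = 81 − 80 = 1.
  The first convergent with p² − 5·q² = 1 gives the fundamental solution (x₁, y₁) = (9, 4).
Step 2: Apply the recurrence (x_{n+1}, y_{n+1}) = (x₁x_n + 5y₁y_n, x₁y_n + y₁x_n) repeatedly.
  From (x_1, y_1) = (9, 4): x_2 = 9·9 + 5·4·4 = 161; y_2 = 9·4 + 4·9 = 72.
  From (x_2, y_2) = (161, 72): x_3 = 9·161 + 5·4·72 = 2889; y_3 = 9·72 + 4·161 = 1292.
  From (x_3, y_3) = (2889, 1292): x_4 = 9·2889 + 5·4·1292 = 51841; y_4 = 9·1292 + 4·2889 = 23184.
  From (x_4, y_4) = (51841, 23184): x_5 = 9·51841 + 5·4·23184 = 930249; y_5 = 9·23184 + 4·51841 = 416020.
  From (x_5, y_5) = (930249, 416020): x_6 = 9·930249 + 5·4·416020 = 16692641; y_6 = 9·416020 + 4·930249 = 7465176.
  From (x_6, y_6) = (16692641, 7465176): x_7 = 9·16692641 + 5·4·7465176 = 299537289; y_7 = 9·7465176 + 4·16692641 = 133957148.
Step 3: Verify x_7² - 5·y_7² = 89722587501469521 - 89722587501469520 = 1 (should be 1). ✓

(x_1, y_1) = (9, 4); (x_7, y_7) = (299537289, 133957148).


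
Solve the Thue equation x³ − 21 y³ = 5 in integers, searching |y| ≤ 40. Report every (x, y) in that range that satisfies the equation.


The equation is x³ - 21y³ = 5. For fixed y, x³ = 21·y³ + 5, so a solution requires the RHS to be a perfect cube.
Strategy: iterate y from -40 to 40, compute RHS = 21·y³ + 5, and check whether it is a (positive or negative) perfect cube.
Check small values of y:
  y = 0: RHS = 5 is not a perfect cube.
  y = 1: RHS = 26 is not a perfect cube.
  y = -1: RHS = -16 is not a perfect cube.
  y = 2: RHS = 173 is not a perfect cube.
  y = -2: RHS = -163 is not a perfect cube.
  y = 3: RHS = 572 is not a perfect cube.
  y = -3: RHS = -562 is not a perfect cube.
Continuing the search up to |y| = 40 finds no solutions either.
No (x, y) in the scanned range satisfies the equation.

No integer solutions with |y| ≤ 40.


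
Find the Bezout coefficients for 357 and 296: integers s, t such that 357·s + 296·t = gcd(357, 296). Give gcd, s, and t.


Euclidean algorithm on (357, 296) — divide until remainder is 0:
  357 = 1 · 296 + 61
  296 = 4 · 61 + 52
  61 = 1 · 52 + 9
  52 = 5 · 9 + 7
  9 = 1 · 7 + 2
  7 = 3 · 2 + 1
  2 = 2 · 1 + 0
gcd(357, 296) = 1.
Track Bezout coefficients alongside the remainders: start with r₀ = 357 = a·1 + b·0 (s = 1, t = 0) and r₁ = 296 = a·0 + b·1 (s = 0, t = 1); each new remainder r_{k+1} = r_{k-1} − q_k·r_k inherits s_{k+1} = s_{k-1} − q_k·s_k, t_{k+1} = t_{k-1} − q_k·t_k, so r_k = a·s_k + b·t_k at every step:
  q = 1: r = 61, s = 1 − 1·0 = 1, t = 0 − 1·1 = -1  (check: 357·1 + 296·(-1) = 61)
  q = 4: r = 52, s = 0 − 4·1 = -4, t = 1 − 4·(-1) = 5  (check: 357·(-4) + 296·5 = 52)
  q = 1: r = 9, s = 1 − 1·(-4) = 5, t = -1 − 1·5 = -6  (check: 357·5 + 296·(-6) = 9)
  q = 5: r = 7, s = -4 − 5·5 = -29, t = 5 − 5·(-6) = 35  (check: 357·(-29) + 296·35 = 7)
  q = 1: r = 2, s = 5 − 1·(-29) = 34, t = -6 − 1·35 = -41  (check: 357·34 + 296·(-41) = 2)
  q = 3: r = 1, s = -29 − 3·34 = -131, t = 35 − 3·(-41) = 158  (check: 357·(-131) + 296·158 = 1)
The row with r = 1 (the gcd) gives the Bezout coefficients s = -131, t = 158.
Result: 357 · (-131) + 296 · (158) = 1.

gcd(357, 296) = 1; s = -131, t = 158 (check: 357·(-131) + 296·158 = 1).


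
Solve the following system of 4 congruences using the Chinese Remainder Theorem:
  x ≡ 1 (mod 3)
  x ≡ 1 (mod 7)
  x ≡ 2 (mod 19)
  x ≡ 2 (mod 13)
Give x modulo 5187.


Product of moduli M = 3 · 7 · 19 · 13 = 5187.
Merge one congruence at a time:
  Start: x ≡ 1 (mod 3).
  Combine with x ≡ 1 (mod 7); new modulus lcm = 21.
    Write x = 1 + 3·t and substitute into x ≡ 1 (mod 7): 3·t ≡ 1 − 1 = 0 (mod 7).
    The inverse of 3 mod 7 is 5 (since 3·5 = 15 = 2·7 + 1), so t ≡ 5·0 = 0 ≡ 0 (mod 7).
    Then x = 1 + 3·0 = 1, valid modulo lcm(3, 7) = 21: x ≡ 1 (mod 21).
  Combine with x ≡ 2 (mod 19); new modulus lcm = 399.
    Write x = 1 + 21·t and substitute into x ≡ 2 (mod 19): 21·t ≡ 2 − 1 = 1 (mod 19).
    Reduce coefficients mod 19: 2·t ≡ 1 (mod 19).
    The inverse of 2 mod 19 is 10 (since 2·10 = 20 = 1·19 + 1), so t ≡ 10·1 = 10 ≡ 10 (mod 19).
    Then x = 1 + 21·10 = 211, valid modulo lcm(21, 19) = 399: x ≡ 211 (mod 399).
  Combine with x ≡ 2 (mod 13); new modulus lcm = 5187.
    Write x = 211 + 399·t and substitute into x ≡ 2 (mod 13): 399·t ≡ 2 − 211 = -209 (mod 13).
    Reduce coefficients mod 13: 9·t ≡ 12 (mod 13).
    The inverse of 9 mod 13 is 3 (since 9·3 = 27 = 2·13 + 1), so t ≡ 3·12 = 36 ≡ 10 (mod 13).
    Then x = 211 + 399·10 = 4201, valid modulo lcm(399, 13) = 5187: x ≡ 4201 (mod 5187).
Verify against each original: 4201 mod 3 = 1, 4201 mod 7 = 1, 4201 mod 19 = 2, 4201 mod 13 = 2.

x ≡ 4201 (mod 5187).


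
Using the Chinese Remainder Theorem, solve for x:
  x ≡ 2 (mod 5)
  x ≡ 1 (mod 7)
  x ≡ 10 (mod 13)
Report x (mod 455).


Moduli 5, 7, 13 are pairwise coprime; by CRT there is a unique solution modulo M = 5 · 7 · 13 = 455.
Solve pairwise, accumulating the modulus:
  Start with x ≡ 2 (mod 5).
  Combine with x ≡ 1 (mod 7): since gcd(5, 7) = 1, we get a unique residue mod 35.
    Write x = 2 + 5·t and substitute into x ≡ 1 (mod 7): 5·t ≡ 1 − 2 = -1 (mod 7).
    Reduce coefficients mod 7: 5·t ≡ 6 (mod 7).
    The inverse of 5 mod 7 is 3 (since 5·3 = 15 = 2·7 + 1), so t ≡ 3·6 = 18 ≡ 4 (mod 7).
    Then x = 2 + 5·4 = 22, valid modulo lcm(5, 7) = 35: x ≡ 22 (mod 35).
  Combine with x ≡ 10 (mod 13): since gcd(35, 13) = 1, we get a unique residue mod 455.
    Write x = 22 + 35·t and substitute into x ≡ 10 (mod 13): 35·t ≡ 10 − 22 = -12 (mod 13).
    Reduce coefficients mod 13: 9·t ≡ 1 (mod 13).
    The inverse of 9 mod 13 is 3 (since 9·3 = 27 = 2·13 + 1), so t ≡ 3·1 = 3 ≡ 3 (mod 13).
    Then x = 22 + 35·3 = 127, valid modulo lcm(35, 13) = 455: x ≡ 127 (mod 455).
Verify: 127 mod 5 = 2 ✓, 127 mod 7 = 1 ✓, 127 mod 13 = 10 ✓.

x ≡ 127 (mod 455).


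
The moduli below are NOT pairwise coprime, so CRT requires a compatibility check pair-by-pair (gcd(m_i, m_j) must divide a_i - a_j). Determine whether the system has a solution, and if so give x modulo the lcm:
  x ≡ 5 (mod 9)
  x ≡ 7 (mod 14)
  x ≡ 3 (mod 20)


Moduli 9, 14, 20 are not pairwise coprime, so CRT works modulo lcm(m_i) when all pairwise compatibility conditions hold.
Pairwise compatibility: gcd(m_i, m_j) must divide a_i - a_j for every pair.
Merge one congruence at a time:
  Start: x ≡ 5 (mod 9).
  Combine with x ≡ 7 (mod 14): gcd(9, 14) = 1; 7 - 5 = 2, which IS divisible by 1, so compatible.
    Write x = 5 + 9·t and substitute into x ≡ 7 (mod 14): 9·t ≡ 7 − 5 = 2 (mod 14).
    The inverse of 9 mod 14 is 11 (since 9·11 = 99 = 7·14 + 1), so t ≡ 11·2 = 22 ≡ 8 (mod 14).
    Then x = 5 + 9·8 = 77, valid modulo lcm(9, 14) = 126: x ≡ 77 (mod 126).
  Combine with x ≡ 3 (mod 20): gcd(126, 20) = 2; 3 - 77 = -74, which IS divisible by 2, so compatible.
    Write x = 77 + 126·t and substitute into x ≡ 3 (mod 20): 126·t ≡ 3 − 77 = -74 (mod 20).
    Divide the congruence (and modulus) by g = 2: 63·t ≡ -37 (mod 10).
    Reduce coefficients mod 10: 3·t ≡ 3 (mod 10).
    The inverse of 3 mod 10 is 7 (since 3·7 = 21 = 2·10 + 1), so t ≡ 7·3 = 21 ≡ 1 (mod 10).
    Then x = 77 + 126·1 = 203, valid modulo lcm(126, 20) = 1260: x ≡ 203 (mod 1260).
Verify: 203 mod 9 = 5, 203 mod 14 = 7, 203 mod 20 = 3.

x ≡ 203 (mod 1260).


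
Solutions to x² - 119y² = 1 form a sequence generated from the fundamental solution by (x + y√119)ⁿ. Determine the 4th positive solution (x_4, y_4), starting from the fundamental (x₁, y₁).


Step 1: Find the fundamental solution (x₁, y₁) of x² - 119y² = 1.
  Expand √119 as a continued fraction. a₀ = ⌊√119⌋ = 10; iterate m_{k+1} = d_k·a_k − m_k, d_{k+1} = (119 − m_{k+1}²)/d_k, a_{k+1} = ⌊(a₀ + m_{k+1})/d_{k+1}⌋ (starting m₀ = 0, d₀ = 1), with convergents p_k = a_k·p_{k-1} + p_{k-2}, q_k = a_k·q_{k-1} + q_{k-2} (p₋₁ = 1, q₋₁ = 0):
  k = 0: a₀ = 10; p₀/q₀ = 10/1; p₀² − 119·q₀² = 100 − 119 = -19.
  k = 1: m = 10, d = 19, a = ⌊(10 + 10)/19⌋ = 1; p/q = (1·10 + 1)/(1·1 + 0) = 11/1; p² − 119·q² = 121 − 119 = 2.
  k = 2: m = 9, d = 2, a = ⌊(10 + 9)/2⌋ = 9; p/q = (9·11 + 10)/(9·1 + 1) = 109/10; p² − 119·q² = 11881 − 11900 = -19.
  k = 3: m = 9, d = 19, a = ⌊(10 + 9)/19⌋ = 1; p/q = (1·109 + 11)/(1·10 + 1) = 120/11; p² − 119·q² = 14400 − 14399 = 1.
  The first convergent with p² − 119·q² = 1 gives the fundamental solution (x₁, y₁) = (120, 11).
Step 2: Apply the recurrence (x_{n+1}, y_{n+1}) = (x₁x_n + 119y₁y_n, x₁y_n + y₁x_n) repeatedly.
  From (x_1, y_1) = (120, 11): x_2 = 120·120 + 119·11·11 = 28799; y_2 = 120·11 + 11·120 = 2640.
  From (x_2, y_2) = (28799, 2640): x_3 = 120·28799 + 119·11·2640 = 6911640; y_3 = 120·2640 + 11·28799 = 633589.
  From (x_3, y_3) = (6911640, 633589): x_4 = 120·6911640 + 119·11·633589 = 1658764801; y_4 = 120·633589 + 11·6911640 = 152058720.
Step 3: Verify x_4² - 119·y_4² = 2751500665036569601 - 2751500665036569600 = 1 (should be 1). ✓

(x_1, y_1) = (120, 11); (x_4, y_4) = (1658764801, 152058720).


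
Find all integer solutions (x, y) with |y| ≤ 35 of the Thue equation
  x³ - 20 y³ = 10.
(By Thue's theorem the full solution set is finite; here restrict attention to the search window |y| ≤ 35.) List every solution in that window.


The equation is x³ - 20y³ = 10. For fixed y, x³ = 20·y³ + 10, so a solution requires the RHS to be a perfect cube.
Strategy: iterate y from -35 to 35, compute RHS = 20·y³ + 10, and check whether it is a (positive or negative) perfect cube.
Check small values of y:
  y = 0: RHS = 10 is not a perfect cube.
  y = 1: RHS = 30 is not a perfect cube.
  y = -1: RHS = -10 is not a perfect cube.
  y = 2: RHS = 170 is not a perfect cube.
  y = -2: RHS = -150 is not a perfect cube.
  y = 3: RHS = 550 is not a perfect cube.
  y = -3: RHS = -530 is not a perfect cube.
Continuing the search up to |y| = 35 finds no solutions either.
No (x, y) in the scanned range satisfies the equation.

No integer solutions with |y| ≤ 35.


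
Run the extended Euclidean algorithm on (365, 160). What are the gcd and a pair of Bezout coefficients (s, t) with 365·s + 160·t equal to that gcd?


Euclidean algorithm on (365, 160) — divide until remainder is 0:
  365 = 2 · 160 + 45
  160 = 3 · 45 + 25
  45 = 1 · 25 + 20
  25 = 1 · 20 + 5
  20 = 4 · 5 + 0
gcd(365, 160) = 5.
Track Bezout coefficients alongside the remainders: start with r₀ = 365 = a·1 + b·0 (s = 1, t = 0) and r₁ = 160 = a·0 + b·1 (s = 0, t = 1); each new remainder r_{k+1} = r_{k-1} − q_k·r_k inherits s_{k+1} = s_{k-1} − q_k·s_k, t_{k+1} = t_{k-1} − q_k·t_k, so r_k = a·s_k + b·t_k at every step:
  q = 2: r = 45, s = 1 − 2·0 = 1, t = 0 − 2·1 = -2  (check: 365·1 + 160·(-2) = 45)
  q = 3: r = 25, s = 0 − 3·1 = -3, t = 1 − 3·(-2) = 7  (check: 365·(-3) + 160·7 = 25)
  q = 1: r = 20, s = 1 − 1·(-3) = 4, t = -2 − 1·7 = -9  (check: 365·4 + 160·(-9) = 20)
  q = 1: r = 5, s = -3 − 1·4 = -7, t = 7 − 1·(-9) = 16  (check: 365·(-7) + 160·16 = 5)
The row with r = 5 (the gcd) gives the Bezout coefficients s = -7, t = 16.
Result: 365 · (-7) + 160 · (16) = 5.

gcd(365, 160) = 5; s = -7, t = 16 (check: 365·(-7) + 160·16 = 5).
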